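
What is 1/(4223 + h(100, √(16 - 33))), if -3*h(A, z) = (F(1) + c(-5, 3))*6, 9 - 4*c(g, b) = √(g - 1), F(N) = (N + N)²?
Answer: 5614/23637749 - 2*I*√6/70913247 ≈ 0.0002375 - 6.9084e-8*I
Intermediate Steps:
F(N) = 4*N² (F(N) = (2*N)² = 4*N²)
c(g, b) = 9/4 - √(-1 + g)/4 (c(g, b) = 9/4 - √(g - 1)/4 = 9/4 - √(-1 + g)/4)
h(A, z) = -25/2 + I*√6/2 (h(A, z) = -(4*1² + (9/4 - √(-1 - 5)/4))*6/3 = -(4*1 + (9/4 - I*√6/4))*6/3 = -(4 + (9/4 - I*√6/4))*6/3 = -(25/4 - I*√6/4)*6/3 = -(75/2 - 3*I*√6/2)/3 = -25/2 + I*√6/2)
1/(4223 + h(100, √(16 - 33))) = 1/(4223 + (-25/2 + I*√6/2)) = 1/(8421/2 + I*√6/2)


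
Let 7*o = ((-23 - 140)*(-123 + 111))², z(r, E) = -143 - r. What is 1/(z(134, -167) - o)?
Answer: -7/3827875 ≈ -1.8287e-6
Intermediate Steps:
o = 3825936/7 (o = ((-23 - 140)*(-123 + 111))²/7 = (-163*(-12))²/7 = (⅐)*1956² = (⅐)*3825936 = 3825936/7 ≈ 5.4656e+5)
1/(z(134, -167) - o) = 1/((-143 - 1*134) - 1*3825936/7) = 1/((-143 - 134) - 3825936/7) = 1/(-277 - 3825936/7) = 1/(-3827875/7) = -7/3827875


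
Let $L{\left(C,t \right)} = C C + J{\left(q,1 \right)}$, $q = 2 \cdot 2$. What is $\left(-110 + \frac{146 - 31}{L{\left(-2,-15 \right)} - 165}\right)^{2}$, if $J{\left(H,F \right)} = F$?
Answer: $\frac{12552849}{1024} \approx 12259.0$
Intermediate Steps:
$q = 4$
$L{\left(C,t \right)} = 1 + C^{2}$ ($L{\left(C,t \right)} = C C + 1 = C^{2} + 1 = 1 + C^{2}$)
$\left(-110 + \frac{146 - 31}{L{\left(-2,-15 \right)} - 165}\right)^{2} = \left(-110 + \frac{146 - 31}{\left(1 + \left(-2\right)^{2}\right) - 165}\right)^{2} = \left(-110 + \frac{115}{\left(1 + 4\right) - 165}\right)^{2} = \left(-110 + \frac{115}{5 - 165}\right)^{2} = \left(-110 + \frac{115}{-160}\right)^{2} = \left(-110 + 115 \left(- \frac{1}{160}\right)\right)^{2} = \left(-110 - \frac{23}{32}\right)^{2} = \left(- \frac{3543}{32}\right)^{2} = \frac{12552849}{1024}$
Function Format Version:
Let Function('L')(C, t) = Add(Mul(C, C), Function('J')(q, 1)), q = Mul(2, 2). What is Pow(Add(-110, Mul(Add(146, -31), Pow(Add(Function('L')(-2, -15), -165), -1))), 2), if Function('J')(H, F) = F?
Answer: Rational(12552849, 1024) ≈ 12259.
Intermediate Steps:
q = 4
Function('L')(C, t) = Add(1, Pow(C, 2)) (Function('L')(C, t) = Add(Mul(C, C), 1) = Add(Pow(C, 2), 1) = Add(1, Pow(C, 2)))
Pow(Add(-110, Mul(Add(146, -31), Pow(Add(Function('L')(-2, -15), -165), -1))), 2) = Pow(Add(-110, Mul(Add(146, -31), Pow(Add(Add(1, Pow(-2, 2)), -165), -1))), 2) = Pow(Add(-110, Mul(115, Pow(Add(Add(1, 4), -165), -1))), 2) = Pow(Add(-110, Mul(115, Pow(Add(5, -165), -1))), 2) = Pow(Add(-110, Mul(115, Pow(-160, -1))), 2) = Pow(Add(-110, Mul(115, Rational(-1, 160))), 2) = Pow(Add(-110, Rational(-23, 32)), 2) = Pow(Rational(-3543, 32), 2) = Rational(12552849, 1024)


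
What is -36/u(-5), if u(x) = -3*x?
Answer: -12/5 ≈ -2.4000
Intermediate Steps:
-36/u(-5) = -36/(-3*(-5)) = -36/15 = (1/15)*(-36) = -12/5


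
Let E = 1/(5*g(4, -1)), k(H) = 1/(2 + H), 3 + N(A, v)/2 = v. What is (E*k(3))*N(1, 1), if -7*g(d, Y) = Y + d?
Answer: 28/75 ≈ 0.37333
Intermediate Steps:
g(d, Y) = -Y/7 - d/7 (g(d, Y) = -(Y + d)/7 = -Y/7 - d/7)
N(A, v) = -6 + 2*v
E = -7/15 (E = 1/(5*(-1/7*(-1) - 1/7*4)) = 1/(5*(1/7 - 4/7)) = 1/(5*(-3/7)) = 1/(-15/7) = -7/15 ≈ -0.46667)
(E*k(3))*N(1, 1) = (-7/(15*(2 + 3)))*(-6 + 2*1) = (-7/15/5)*(-6 + 2) = -7/15*1/5*(-4) = -7/75*(-4) = 28/75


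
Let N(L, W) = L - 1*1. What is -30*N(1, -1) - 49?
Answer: -49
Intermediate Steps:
N(L, W) = -1 + L (N(L, W) = L - 1 = -1 + L)
-30*N(1, -1) - 49 = -30*(-1 + 1) - 49 = -30*0 - 49 = 0 - 49 = -49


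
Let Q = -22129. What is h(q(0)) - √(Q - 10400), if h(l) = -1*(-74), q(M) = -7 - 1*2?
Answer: 74 - I*√32529 ≈ 74.0 - 180.36*I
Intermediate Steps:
q(M) = -9 (q(M) = -7 - 2 = -9)
h(l) = 74
h(q(0)) - √(Q - 10400) = 74 - √(-22129 - 10400) = 74 - √(-32529) = 74 - I*√32529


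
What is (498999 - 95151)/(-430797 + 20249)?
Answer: -100962/102637 ≈ -0.98368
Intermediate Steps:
(498999 - 95151)/(-430797 + 20249) = 403848/(-410548) = 403848*(-1/410548) = -100962/102637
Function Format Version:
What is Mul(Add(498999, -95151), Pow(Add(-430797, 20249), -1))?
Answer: Rational(-100962, 102637) ≈ -0.98368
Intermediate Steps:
Mul(Add(498999, -95151), Pow(Add(-430797, 20249), -1)) = Mul(403848, Pow(-410548, -1)) = Mul(403848, Rational(-1, 410548)) = Rational(-100962, 102637)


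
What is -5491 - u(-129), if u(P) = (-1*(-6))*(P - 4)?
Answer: -4693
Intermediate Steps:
u(P) = -24 + 6*P (u(P) = 6*(-4 + P) = -24 + 6*P)
-5491 - u(-129) = -5491 - (-24 + 6*(-129)) = -5491 - (-24 - 774) = -5491 - 1*(-798) = -5491 + 798 = -4693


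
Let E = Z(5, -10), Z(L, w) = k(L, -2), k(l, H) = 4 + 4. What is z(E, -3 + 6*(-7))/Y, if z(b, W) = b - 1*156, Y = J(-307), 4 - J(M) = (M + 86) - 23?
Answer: -37/62 ≈ -0.59677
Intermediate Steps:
k(l, H) = 8
Z(L, w) = 8
E = 8
J(M) = -59 - M (J(M) = 4 - ((M + 86) - 23) = 4 - ((86 + M) - 23) = 4 - (63 + M) = 4 + (-63 - M) = -59 - M)
Y = 248 (Y = -59 - 1*(-307) = -59 + 307 = 248)
z(b, W) = -156 + b (z(b, W) = b - 156 = -156 + b)
z(E, -3 + 6*(-7))/Y = (-156 + 8)/248 = -148*1/248 = -37/62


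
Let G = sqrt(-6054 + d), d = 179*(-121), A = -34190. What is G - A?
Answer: 34190 + I*sqrt(27713) ≈ 34190.0 + 166.47*I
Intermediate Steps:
d = -21659
G = I*sqrt(27713) (G = sqrt(-6054 - 21659) = sqrt(-27713) = I*sqrt(27713) ≈ 166.47*I)
G - A = I*sqrt(27713) - 1*(-34190) = I*sqrt(27713) + 34190 = 34190 + I*sqrt(27713)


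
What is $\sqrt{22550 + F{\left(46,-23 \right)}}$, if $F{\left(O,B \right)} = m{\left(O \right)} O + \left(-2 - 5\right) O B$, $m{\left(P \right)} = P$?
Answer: $2 \sqrt{8018} \approx 179.09$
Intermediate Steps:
$F{\left(O,B \right)} = O^{2} - 7 B O$ ($F{\left(O,B \right)} = O O + \left(-2 - 5\right) O B = O^{2} + - 7 O B = O^{2} - 7 B O$)
$\sqrt{22550 + F{\left(46,-23 \right)}} = \sqrt{22550 + 46 \left(46 - -161\right)} = \sqrt{22550 + 46 \left(46 + 161\right)} = \sqrt{22550 + 46 \cdot 207} = \sqrt{22550 + 9522} = \sqrt{32072} = 2 \sqrt{8018}$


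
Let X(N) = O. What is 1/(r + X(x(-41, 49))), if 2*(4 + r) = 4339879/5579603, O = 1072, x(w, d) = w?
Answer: 11159206/11922371887 ≈ 0.00093599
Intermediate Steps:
X(N) = 1072
r = -40296945/11159206 (r = -4 + (4339879/5579603)/2 = -4 + (4339879*(1/5579603))/2 = -4 + (1/2)*(4339879/5579603) = -4 + 4339879/11159206 = -40296945/11159206 ≈ -3.6111)
1/(r + X(x(-41, 49))) = 1/(-40296945/11159206 + 1072) = 1/(11922371887/11159206) = 11159206/11922371887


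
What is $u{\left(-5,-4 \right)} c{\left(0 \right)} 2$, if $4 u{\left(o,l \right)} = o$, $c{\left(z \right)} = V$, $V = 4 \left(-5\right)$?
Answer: $50$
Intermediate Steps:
$V = -20$
$c{\left(z \right)} = -20$
$u{\left(o,l \right)} = \frac{o}{4}$
$u{\left(-5,-4 \right)} c{\left(0 \right)} 2 = \frac{1}{4} \left(-5\right) \left(-20\right) 2 = \left(- \frac{5}{4}\right) \left(-20\right) 2 = 25 \cdot 2 = 50$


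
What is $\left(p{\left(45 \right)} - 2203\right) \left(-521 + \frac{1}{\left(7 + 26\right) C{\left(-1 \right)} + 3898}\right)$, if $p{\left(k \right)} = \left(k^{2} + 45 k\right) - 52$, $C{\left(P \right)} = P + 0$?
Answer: $- \frac{722905376}{773} \approx -9.3519 \cdot 10^{5}$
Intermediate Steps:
$C{\left(P \right)} = P$
$p{\left(k \right)} = -52 + k^{2} + 45 k$
$\left(p{\left(45 \right)} - 2203\right) \left(-521 + \frac{1}{\left(7 + 26\right) C{\left(-1 \right)} + 3898}\right) = \left(\left(-52 + 45^{2} + 45 \cdot 45\right) - 2203\right) \left(-521 + \frac{1}{\left(7 + 26\right) \left(-1\right) + 3898}\right) = \left(\left(-52 + 2025 + 2025\right) - 2203\right) \left(-521 + \frac{1}{33 \left(-1\right) + 3898}\right) = \left(3998 - 2203\right) \left(-521 + \frac{1}{-33 + 3898}\right) = 1795 \left(-521 + \frac{1}{3865}\right) = 1795 \left(- \frac{2013664}{3865}\right) = - \frac{722905376}{773}$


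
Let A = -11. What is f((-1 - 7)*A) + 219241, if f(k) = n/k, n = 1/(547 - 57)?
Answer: 9453671921/43120 ≈ 2.1924e+5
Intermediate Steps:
n = 1/490 ≈ 0.0020408
f(k) = 1/(490*k)
f((-1 - 7)*A) + 219241 = 1/(490*(((-1 - 7)*(-11)))) + 219241 = 1/(490*((-8*(-11)))) + 219241 = (1/490)/88 + 219241 = (1/490)*(1/88) + 219241 = 1/43120 + 219241 = 9453671921/43120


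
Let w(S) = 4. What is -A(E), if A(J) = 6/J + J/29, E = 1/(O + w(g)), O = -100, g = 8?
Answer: 1603585/2784 ≈ 576.00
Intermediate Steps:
E = -1/96 (E = 1/(-100 + 4) = 1/(-96) = -1/96 ≈ -0.010417)
A(J) = 6/J + J/29 (A(J) = 6/J + J*(1/29) = 6/J + J/29)
-A(E) = -(6/(-1/96) + (1/29)*(-1/96)) = -(6*(-96) - 1/2784) = -(-576 - 1/2784) = -1*(-1603585/2784) = 1603585/2784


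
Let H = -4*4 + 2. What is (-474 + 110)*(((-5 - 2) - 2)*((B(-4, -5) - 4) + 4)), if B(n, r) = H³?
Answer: -8989344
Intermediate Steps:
H = -14 (H = -16 + 2 = -14)
B(n, r) = -2744 (B(n, r) = (-14)³ = -2744)
(-474 + 110)*(((-5 - 2) - 2)*((B(-4, -5) - 4) + 4)) = (-474 + 110)*(((-5 - 2) - 2)*((-2744 - 4) + 4)) = -364*(-7 - 2)*(-2748 + 4) = -(-3276)*(-2744) = -364*24696 = -8989344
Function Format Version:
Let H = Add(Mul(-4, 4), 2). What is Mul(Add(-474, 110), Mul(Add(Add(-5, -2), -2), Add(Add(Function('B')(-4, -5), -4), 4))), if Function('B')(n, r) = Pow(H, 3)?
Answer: -8989344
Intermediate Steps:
H = -14 (H = Add(-16, 2) = -14)
Function('B')(n, r) = -2744 (Function('B')(n, r) = Pow(-14, 3) = -2744)
Mul(Add(-474, 110), Mul(Add(Add(-5, -2), -2), Add(Add(Function('B')(-4, -5), -4), 4))) = Mul(Add(-474, 110), Mul(Add(Add(-5, -2), -2), Add(Add(-2744, -4), 4))) = Mul(-364, Mul(Add(-7, -2), Add(-2748, 4))) = Mul(-364, Mul(-9, -2744)) = Mul(-364, 24696) = -8989344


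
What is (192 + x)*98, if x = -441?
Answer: -24402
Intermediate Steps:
(192 + x)*98 = (192 - 441)*98 = -249*98 = -24402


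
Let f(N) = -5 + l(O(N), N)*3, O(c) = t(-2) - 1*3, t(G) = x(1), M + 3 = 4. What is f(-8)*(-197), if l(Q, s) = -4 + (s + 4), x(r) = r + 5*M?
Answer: 5713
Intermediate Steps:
M = 1 (M = -3 + 4 = 1)
x(r) = 5 + r (x(r) = r + 5*1 = r + 5 = 5 + r)
t(G) = 6 (t(G) = 5 + 1 = 6)
O(c) = 3 (O(c) = 6 - 1*3 = 6 - 3 = 3)
l(Q, s) = s (l(Q, s) = -4 + (4 + s) = s)
f(N) = -5 + 3*N (f(N) = -5 + N*3 = -5 + 3*N)
f(-8)*(-197) = (-5 + 3*(-8))*(-197) = (-5 - 24)*(-197) = -29*(-197) = 5713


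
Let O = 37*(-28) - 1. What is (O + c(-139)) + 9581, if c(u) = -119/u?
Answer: 1187735/139 ≈ 8544.9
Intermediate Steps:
O = -1037 (O = -1036 - 1 = -1037)
(O + c(-139)) + 9581 = (-1037 - 119/(-139)) + 9581 = (-1037 - 119*(-1/139)) + 9581 = (-1037 + 119/139) + 9581 = -144024/139 + 9581 = 1187735/139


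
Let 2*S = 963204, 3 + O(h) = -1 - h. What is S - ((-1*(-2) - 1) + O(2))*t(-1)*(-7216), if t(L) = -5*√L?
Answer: 481602 + 180400*I ≈ 4.816e+5 + 1.804e+5*I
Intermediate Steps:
O(h) = -4 - h (O(h) = -3 + (-1 - h) = -4 - h)
S = 481602 (S = (½)*963204 = 481602)
S - ((-1*(-2) - 1) + O(2))*t(-1)*(-7216) = 481602 - ((-1*(-2) - 1) + (-4 - 1*2))*(-5*I)*(-7216) = 481602 - ((2 - 1) + (-4 - 2))*(-5*I)*(-7216) = 481602 - (1 - 6)*(-5*I)*(-7216) = 481602 - (-(-25)*I)*(-7216) = 481602 - 25*I*(-7216) = 481602 - (-180400)*I = 481602 + 180400*I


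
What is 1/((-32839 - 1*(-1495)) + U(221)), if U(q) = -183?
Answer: -1/31527 ≈ -3.1719e-5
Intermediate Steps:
1/((-32839 - 1*(-1495)) + U(221)) = 1/((-32839 - 1*(-1495)) - 183) = 1/((-32839 + 1495) - 183) = 1/(-31344 - 183) = 1/(-31527) = -1/31527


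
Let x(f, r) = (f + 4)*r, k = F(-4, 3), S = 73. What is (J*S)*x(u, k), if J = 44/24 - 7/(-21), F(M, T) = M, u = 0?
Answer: -7592/3 ≈ -2530.7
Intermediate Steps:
J = 13/6 (J = 44*(1/24) - 7*(-1/21) = 11/6 + ⅓ = 13/6 ≈ 2.1667)
k = -4
x(f, r) = r*(4 + f) (x(f, r) = (4 + f)*r = r*(4 + f))
(J*S)*x(u, k) = ((13/6)*73)*(-4*(4 + 0)) = 949*(-4*4)/6 = (949/6)*(-16) = -7592/3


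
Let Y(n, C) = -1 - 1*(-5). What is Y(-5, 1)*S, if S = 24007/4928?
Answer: 24007/1232 ≈ 19.486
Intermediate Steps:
Y(n, C) = 4 (Y(n, C) = -1 + 5 = 4)
S = 24007/4928 (S = 24007*(1/4928) = 24007/4928 ≈ 4.8716)
Y(-5, 1)*S = 4*(24007/4928) = 24007/1232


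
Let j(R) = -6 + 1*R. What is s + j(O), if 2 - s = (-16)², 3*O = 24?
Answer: -252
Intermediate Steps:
O = 8 (O = (⅓)*24 = 8)
j(R) = -6 + R
s = -254 (s = 2 - 1*(-16)² = 2 - 1*256 = 2 - 256 = -254)
s + j(O) = -254 + (-6 + 8) = -254 + 2 = -252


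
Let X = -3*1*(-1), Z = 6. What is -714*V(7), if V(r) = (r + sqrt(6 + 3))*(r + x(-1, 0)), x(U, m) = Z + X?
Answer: -114240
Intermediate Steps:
X = 3 (X = -3*(-1) = 3)
x(U, m) = 9 (x(U, m) = 6 + 3 = 9)
V(r) = (3 + r)*(9 + r) (V(r) = (r + sqrt(6 + 3))*(r + 9) = (r + sqrt(9))*(9 + r) = (r + 3)*(9 + r) = (3 + r)*(9 + r))
-714*V(7) = -714*(27 + 7**2 + 12*7) = -714*(27 + 49 + 84) = -714*160 = -114240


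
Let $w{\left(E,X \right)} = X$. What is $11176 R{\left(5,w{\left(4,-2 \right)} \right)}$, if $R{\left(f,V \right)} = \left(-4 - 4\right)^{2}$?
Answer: $715264$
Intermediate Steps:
$R{\left(f,V \right)} = 64$ ($R{\left(f,V \right)} = \left(-8\right)^{2} = 64$)
$11176 R{\left(5,w{\left(4,-2 \right)} \right)} = 11176 \cdot 64 = 715264$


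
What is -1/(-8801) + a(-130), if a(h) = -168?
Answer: -1478567/8801 ≈ -168.00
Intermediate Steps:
-1/(-8801) + a(-130) = -1/(-8801) - 168 = -1*(-1/8801) - 168 = 1/8801 - 168 = -1478567/8801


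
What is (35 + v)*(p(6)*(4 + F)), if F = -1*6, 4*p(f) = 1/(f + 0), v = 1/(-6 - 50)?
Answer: -653/224 ≈ -2.9152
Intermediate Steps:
v = -1/56 (v = 1/(-56) = -1/56 ≈ -0.017857)
p(f) = 1/(4*f) (p(f) = 1/(4*(f + 0)) = 1/(4*f))
F = -6
(35 + v)*(p(6)*(4 + F)) = (35 - 1/56)*(((¼)/6)*(4 - 6)) = 1959*(((¼)*(⅙))*(-2))/56 = 1959*((1/24)*(-2))/56 = (1959/56)*(-1/12) = -653/224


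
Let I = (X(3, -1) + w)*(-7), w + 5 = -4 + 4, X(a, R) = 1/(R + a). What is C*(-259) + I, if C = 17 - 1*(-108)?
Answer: -64687/2 ≈ -32344.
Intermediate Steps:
w = -5 (w = -5 + (-4 + 4) = -5 + 0 = -5)
I = 63/2 (I = (1/(-1 + 3) - 5)*(-7) = (1/2 - 5)*(-7) = -9/2*(-7) = 63/2 ≈ 31.500)
C = 125 (C = 17 + 108 = 125)
C*(-259) + I = 125*(-259) + 63/2 = -32375 + 63/2 = -64687/2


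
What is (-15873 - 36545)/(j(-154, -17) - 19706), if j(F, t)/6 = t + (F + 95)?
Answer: 26209/10081 ≈ 2.5998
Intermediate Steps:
j(F, t) = 570 + 6*F + 6*t (j(F, t) = 6*(t + (F + 95)) = 6*(t + (95 + F)) = 6*(95 + F + t) = 570 + 6*F + 6*t)
(-15873 - 36545)/(j(-154, -17) - 19706) = (-15873 - 36545)/((570 + 6*(-154) + 6*(-17)) - 19706) = -52418/((570 - 924 - 102) - 19706) = -52418/(-456 - 19706) = -52418/(-20162) = -52418*(-1/20162) = 26209/10081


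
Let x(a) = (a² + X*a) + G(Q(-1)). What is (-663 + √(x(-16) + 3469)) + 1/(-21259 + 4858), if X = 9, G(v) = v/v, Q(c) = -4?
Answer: -10873864/16401 + 3*√398 ≈ -603.15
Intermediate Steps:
G(v) = 1
x(a) = 1 + a² + 9*a (x(a) = (a² + 9*a) + 1 = 1 + a² + 9*a)
(-663 + √(x(-16) + 3469)) + 1/(-21259 + 4858) = (-663 + √((1 + (-16)² + 9*(-16)) + 3469)) + 1/(-21259 + 4858) = (-663 + √((1 + 256 - 144) + 3469)) + 1/(-16401) = (-663 + √(113 + 3469)) - 1/16401 = (-663 + √3582) - 1/16401 = (-663 + 3*√398) - 1/16401 = -10873864/16401 + 3*√398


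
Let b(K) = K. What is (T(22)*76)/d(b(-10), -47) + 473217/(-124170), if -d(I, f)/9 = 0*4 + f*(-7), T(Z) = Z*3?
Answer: -224892473/40851930 ≈ -5.5051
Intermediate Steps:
T(Z) = 3*Z
d(I, f) = 63*f (d(I, f) = -9*(0*4 + f*(-7)) = -9*(0 - 7*f) = -(-63)*f = 63*f)
(T(22)*76)/d(b(-10), -47) + 473217/(-124170) = ((3*22)*76)/((63*(-47))) + 473217/(-124170) = (66*76)/(-2961) + 473217*(-1/124170) = 5016*(-1/2961) - 157739/41390 = -1672/987 - 157739/41390 = -224892473/40851930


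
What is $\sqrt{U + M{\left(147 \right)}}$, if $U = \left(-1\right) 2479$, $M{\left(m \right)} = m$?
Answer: $2 i \sqrt{583} \approx 48.291 i$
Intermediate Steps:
$U = -2479$
$\sqrt{U + M{\left(147 \right)}} = \sqrt{-2479 + 147} = \sqrt{-2332} = 2 i \sqrt{583}$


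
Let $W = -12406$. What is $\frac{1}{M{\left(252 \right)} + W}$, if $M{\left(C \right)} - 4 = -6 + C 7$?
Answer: $- \frac{1}{10644} \approx -9.395 \cdot 10^{-5}$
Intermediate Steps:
$M{\left(C \right)} = -2 + 7 C$ ($M{\left(C \right)} = 4 + \left(-6 + C 7\right) = 4 + \left(-6 + 7 C\right) = -2 + 7 C$)
$\frac{1}{M{\left(252 \right)} + W} = \frac{1}{\left(-2 + 7 \cdot 252\right) - 12406} = \frac{1}{\left(-2 + 1764\right) - 12406} = \frac{1}{1762 - 12406} = \frac{1}{-10644} = - \frac{1}{10644}$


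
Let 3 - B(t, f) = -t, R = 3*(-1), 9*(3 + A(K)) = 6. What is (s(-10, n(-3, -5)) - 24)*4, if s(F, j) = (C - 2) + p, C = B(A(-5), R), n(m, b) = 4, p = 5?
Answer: -244/3 ≈ -81.333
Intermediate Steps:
A(K) = -7/3 (A(K) = -3 + (⅑)*6 = -3 + ⅔ = -7/3)
R = -3
B(t, f) = 3 + t (B(t, f) = 3 - (-1)*t = 3 + t)
C = ⅔ (C = 3 - 7/3 = ⅔ ≈ 0.66667)
s(F, j) = 11/3 (s(F, j) = (⅔ - 2) + 5 = -4/3 + 5 = 11/3)
(s(-10, n(-3, -5)) - 24)*4 = (11/3 - 24)*4 = -61/3*4 = -244/3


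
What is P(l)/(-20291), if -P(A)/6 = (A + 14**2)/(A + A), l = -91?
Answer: -45/263783 ≈ -0.00017059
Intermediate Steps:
P(A) = -3*(196 + A)/A (P(A) = -6*(A + 14**2)/(A + A) = -6*(A + 196)/(2*A) = -6*(196 + A)*1/(2*A) = -3*(196 + A)/A)
P(l)/(-20291) = (-3 - 588/(-91))/(-20291) = (-3 - 588*(-1/91))*(-1/20291) = (-3 + 84/13)*(-1/20291) = (45/13)*(-1/20291) = -45/263783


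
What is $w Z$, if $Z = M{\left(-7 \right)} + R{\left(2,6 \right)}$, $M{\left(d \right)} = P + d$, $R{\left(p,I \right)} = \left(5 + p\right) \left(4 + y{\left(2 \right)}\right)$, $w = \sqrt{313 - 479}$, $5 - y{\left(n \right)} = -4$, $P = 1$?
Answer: $85 i \sqrt{166} \approx 1095.1 i$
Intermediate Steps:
$y{\left(n \right)} = 9$ ($y{\left(n \right)} = 5 - -4 = 5 + 4 = 9$)
$w = i \sqrt{166}$ ($w = \sqrt{-166} = i \sqrt{166} \approx 12.884 i$)
$R{\left(p,I \right)} = 65 + 13 p$ ($R{\left(p,I \right)} = \left(5 + p\right) \left(4 + 9\right) = \left(5 + p\right) 13 = 65 + 13 p$)
$M{\left(d \right)} = 1 + d$
$Z = 85$ ($Z = \left(1 - 7\right) + \left(65 + 13 \cdot 2\right) = -6 + \left(65 + 26\right) = -6 + 91 = 85$)
$w Z = i \sqrt{166} \cdot 85 = 85 i \sqrt{166}$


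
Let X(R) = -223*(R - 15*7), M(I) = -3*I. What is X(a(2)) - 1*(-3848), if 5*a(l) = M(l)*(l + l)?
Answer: 141667/5 ≈ 28333.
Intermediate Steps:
a(l) = -6*l**2/5 (a(l) = ((-3*l)*(l + l))/5 = ((-3*l)*(2*l))/5 = (-6*l**2)/5 = -6*l**2/5)
X(R) = 23415 - 223*R (X(R) = -223*(R - 105) = -223*(-105 + R) = 23415 - 223*R)
X(a(2)) - 1*(-3848) = (23415 - (-1338)*2**2/5) - 1*(-3848) = (23415 - (-1338)*4/5) + 3848 = (23415 - 223*(-24/5)) + 3848 = (23415 + 5352/5) + 3848 = 122427/5 + 3848 = 141667/5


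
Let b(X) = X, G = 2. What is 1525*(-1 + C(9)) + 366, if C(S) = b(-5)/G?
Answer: -9943/2 ≈ -4971.5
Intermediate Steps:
C(S) = -5/2
1525*(-1 + C(9)) + 366 = 1525*(-1 - 5/2) + 366 = 1525*(-7/2) + 366 = -10675/2 + 366 = -9943/2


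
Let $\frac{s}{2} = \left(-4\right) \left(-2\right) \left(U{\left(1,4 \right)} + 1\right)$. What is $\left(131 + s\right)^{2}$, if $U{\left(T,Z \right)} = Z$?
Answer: $44521$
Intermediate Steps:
$s = 80$ ($s = 2 \left(-4\right) \left(-2\right) \left(4 + 1\right) = 2 \cdot 8 \cdot 5 = 2 \cdot 40 = 80$)
$\left(131 + s\right)^{2} = \left(131 + 80\right)^{2} = 211^{2} = 44521$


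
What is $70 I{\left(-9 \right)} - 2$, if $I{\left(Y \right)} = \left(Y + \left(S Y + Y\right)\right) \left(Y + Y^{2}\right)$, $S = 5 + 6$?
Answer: $-589682$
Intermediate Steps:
$S = 11$
$I{\left(Y \right)} = 13 Y \left(Y + Y^{2}\right)$ ($I{\left(Y \right)} = \left(Y + \left(11 Y + Y\right)\right) \left(Y + Y^{2}\right) = \left(Y + 12 Y\right) \left(Y + Y^{2}\right) = 13 Y \left(Y + Y^{2}\right)$)
$70 I{\left(-9 \right)} - 2 = 70 \cdot 13 \left(-9\right)^{2} \left(1 - 9\right) - 2 = 70 \cdot 13 \cdot 81 \left(-8\right) - 2 = 70 \left(-8424\right) - 2 = -589680 - 2 = -589682$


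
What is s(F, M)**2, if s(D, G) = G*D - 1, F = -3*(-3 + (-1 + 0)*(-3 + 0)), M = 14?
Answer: 1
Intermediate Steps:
F = 0 (F = -3*(-3 - 1*(-3)) = -3*(-3 + 3) = -3*0 = 0)
s(D, G) = -1 + D*G (s(D, G) = D*G - 1 = -1 + D*G)
s(F, M)**2 = (-1 + 0*14)**2 = (-1 + 0)**2 = (-1)**2 = 1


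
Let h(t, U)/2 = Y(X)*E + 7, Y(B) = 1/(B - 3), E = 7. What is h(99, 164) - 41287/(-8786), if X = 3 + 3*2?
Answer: 554375/26358 ≈ 21.033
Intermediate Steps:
X = 9 (X = 3 + 6 = 9)
Y(B) = 1/(-3 + B)
h(t, U) = 49/3 (h(t, U) = 2*(7/(-3 + 9) + 7) = 2*(7/6 + 7) = 2*(49/6) = 49/3)
h(99, 164) - 41287/(-8786) = 49/3 - 41287/(-8786) = 49/3 - 41287*(-1)/8786 = 49/3 - 1*(-41287/8786) = 49/3 + 41287/8786 = 554375/26358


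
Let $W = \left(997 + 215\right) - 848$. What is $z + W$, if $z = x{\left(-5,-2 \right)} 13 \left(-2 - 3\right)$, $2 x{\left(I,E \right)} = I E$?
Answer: $39$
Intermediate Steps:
$x{\left(I,E \right)} = \frac{E I}{2}$ ($x{\left(I,E \right)} = \frac{I E}{2} = \frac{E I}{2}$)
$z = -325$ ($z = \frac{1}{2} \left(-2\right) \left(-5\right) 13 \left(-2 - 3\right) = 5 \cdot 13 \left(-5\right) = 65 \left(-5\right) = -325$)
$W = 364$ ($W = 1212 - 848 = 364$)
$z + W = -325 + 364 = 39$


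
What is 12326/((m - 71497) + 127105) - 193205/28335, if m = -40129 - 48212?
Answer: -444895765/61832637 ≈ -7.1952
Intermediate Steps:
m = -88341
12326/((m - 71497) + 127105) - 193205/28335 = 12326/((-88341 - 71497) + 127105) - 193205/28335 = 12326/(-159838 + 127105) - 193205*1/28335 = 12326/(-32733) - 38641/5667 = 12326*(-1/32733) - 38641/5667 = -12326/32733 - 38641/5667 = -444895765/61832637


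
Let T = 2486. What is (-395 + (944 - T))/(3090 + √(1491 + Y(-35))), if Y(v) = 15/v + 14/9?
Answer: -188537895/300718148 + 5811*√164507/300718148 ≈ -0.61912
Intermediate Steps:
Y(v) = 14/9 + 15/v (Y(v) = 15/v + 14*(⅑) = 15/v + 14/9 = 14/9 + 15/v)
(-395 + (944 - T))/(3090 + √(1491 + Y(-35))) = (-395 + (944 - 1*2486))/(3090 + √(1491 + (14/9 + 15/(-35)))) = (-395 + (944 - 2486))/(3090 + √(1491 + (14/9 + 15*(-1/35)))) = (-395 - 1542)/(3090 + √(1491 + (14/9 - 3/7))) = -1937/(3090 + √(1491 + 71/63)) = -1937/(3090 + √(94004/63)) = -1937/(3090 + 2*√164507/21)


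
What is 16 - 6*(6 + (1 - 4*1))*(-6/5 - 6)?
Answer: 728/5 ≈ 145.60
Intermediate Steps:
16 - 6*(6 + (1 - 4*1))*(-6/5 - 6) = 16 - 6*(6 + (1 - 4))*(-6*⅕ - 6) = 16 - 6*(6 - 3)*(-6/5 - 6) = 16 - 18*(-36)/5 = 16 - 6*(-108/5) = 16 + 648/5 = 728/5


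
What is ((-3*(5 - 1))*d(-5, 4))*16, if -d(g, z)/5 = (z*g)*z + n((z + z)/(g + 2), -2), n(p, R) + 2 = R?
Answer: -80640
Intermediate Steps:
n(p, R) = -2 + R
d(g, z) = 20 - 5*g*z² (d(g, z) = -5*((z*g)*z + (-2 - 2)) = -5*((g*z)*z - 4) = -5*(g*z² - 4) = -5*(-4 + g*z²) = 20 - 5*g*z²)
((-3*(5 - 1))*d(-5, 4))*16 = ((-3*(5 - 1))*(20 - 5*(-5)*4²))*16 = ((-3*4)*(20 - 5*(-5)*16))*16 = -12*(20 + 400)*16 = -12*420*16 = -5040*16 = -80640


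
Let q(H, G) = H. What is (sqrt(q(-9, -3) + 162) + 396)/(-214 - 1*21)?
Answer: -396/235 - 3*sqrt(17)/235 ≈ -1.7377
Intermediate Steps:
(sqrt(q(-9, -3) + 162) + 396)/(-214 - 1*21) = (sqrt(-9 + 162) + 396)/(-214 - 1*21) = (sqrt(153) + 396)/(-214 - 21) = (3*sqrt(17) + 396)/(-235) = (396 + 3*sqrt(17))*(-1/235) = -396/235 - 3*sqrt(17)/235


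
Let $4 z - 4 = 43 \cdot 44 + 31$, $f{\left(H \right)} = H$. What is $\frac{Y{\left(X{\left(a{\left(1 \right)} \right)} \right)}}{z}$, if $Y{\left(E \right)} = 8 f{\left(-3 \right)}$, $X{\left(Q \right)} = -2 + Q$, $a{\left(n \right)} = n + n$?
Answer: $- \frac{96}{1927} \approx -0.049818$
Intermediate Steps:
$z = \frac{1927}{4}$ ($z = 1 + \frac{43 \cdot 44 + 31}{4} = 1 + \frac{1892 + 31}{4} = 1 + \frac{1}{4} \cdot 1923 = 1 + \frac{1923}{4} = \frac{1927}{4} \approx 481.75$)
$a{\left(n \right)} = 2 n$
$Y{\left(E \right)} = -24$ ($Y{\left(E \right)} = 8 \left(-3\right) = -24$)
$\frac{Y{\left(X{\left(a{\left(1 \right)} \right)} \right)}}{z} = - \frac{24}{\frac{1927}{4}} = \left(-24\right) \frac{4}{1927} = - \frac{96}{1927}$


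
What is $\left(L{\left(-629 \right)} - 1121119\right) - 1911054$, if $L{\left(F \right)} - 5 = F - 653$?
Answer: $-3033450$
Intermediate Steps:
$L{\left(F \right)} = -648 + F$ ($L{\left(F \right)} = 5 + \left(F - 653\right) = 5 + \left(-653 + F\right) = -648 + F$)
$\left(L{\left(-629 \right)} - 1121119\right) - 1911054 = \left(\left(-648 - 629\right) - 1121119\right) - 1911054 = \left(-1277 - 1121119\right) - 1911054 = -1122396 - 1911054 = -3033450$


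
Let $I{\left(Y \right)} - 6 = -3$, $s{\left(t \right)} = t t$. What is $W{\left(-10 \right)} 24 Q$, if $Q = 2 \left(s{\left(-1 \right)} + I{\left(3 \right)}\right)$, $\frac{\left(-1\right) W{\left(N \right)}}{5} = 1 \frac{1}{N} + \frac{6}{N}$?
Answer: $672$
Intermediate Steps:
$s{\left(t \right)} = t^{2}$
$I{\left(Y \right)} = 3$ ($I{\left(Y \right)} = 6 - 3 = 3$)
$W{\left(N \right)} = - \frac{35}{N}$ ($W{\left(N \right)} = - 5 \left(1 \frac{1}{N} + \frac{6}{N}\right) = - 5 \left(\frac{1}{N} + \frac{6}{N}\right) = - 5 \frac{7}{N} = - \frac{35}{N}$)
$Q = 8$ ($Q = 2 \left(\left(-1\right)^{2} + 3\right) = 2 \left(1 + 3\right) = 2 \cdot 4 = 8$)
$W{\left(-10 \right)} 24 Q = - \frac{35}{-10} \cdot 24 \cdot 8 = \left(-35\right) \left(- \frac{1}{10}\right) 24 \cdot 8 = \frac{7}{2} \cdot 24 \cdot 8 = 84 \cdot 8 = 672$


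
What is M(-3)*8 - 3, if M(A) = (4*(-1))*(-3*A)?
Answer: -291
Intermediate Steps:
M(A) = 12*A (M(A) = -(-12)*A = 12*A)
M(-3)*8 - 3 = (12*(-3))*8 - 3 = -36*8 - 3 = -288 - 3 = -291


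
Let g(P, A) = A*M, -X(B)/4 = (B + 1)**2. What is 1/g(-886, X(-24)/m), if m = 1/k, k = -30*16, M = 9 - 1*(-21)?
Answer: 1/30470400 ≈ 3.2819e-8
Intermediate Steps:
M = 30 (M = 9 + 21 = 30)
k = -480
m = -1/480 (m = 1/(-480) = -1/480 ≈ -0.0020833)
X(B) = -4*(1 + B)**2 (X(B) = -4*(B + 1)**2 = -4*(1 + B)**2)
g(P, A) = 30*A (g(P, A) = A*30 = 30*A)
1/g(-886, X(-24)/m) = 1/(30*((-4*(1 - 24)**2)/(-1/480))) = 1/(30*(-4*(-23)**2*(-480))) = 1/(30*(-4*529*(-480))) = 1/(30*(-2116*(-480))) = 1/(30*1015680) = 1/30470400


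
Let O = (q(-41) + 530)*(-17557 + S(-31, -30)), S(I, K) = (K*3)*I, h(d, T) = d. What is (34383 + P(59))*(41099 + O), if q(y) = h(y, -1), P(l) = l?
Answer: -247292320088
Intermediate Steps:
q(y) = y
S(I, K) = 3*I*K (S(I, K) = (3*K)*I = 3*I*K)
O = -7221063 (O = (-41 + 530)*(-17557 + 3*(-31)*(-30)) = 489*(-17557 + 2790) = 489*(-14767) = -7221063)
(34383 + P(59))*(41099 + O) = (34383 + 59)*(41099 - 7221063) = 34442*(-7179964) = -247292320088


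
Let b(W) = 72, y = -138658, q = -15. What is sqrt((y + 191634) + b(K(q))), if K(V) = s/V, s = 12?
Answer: 2*sqrt(13262) ≈ 230.32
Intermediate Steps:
K(V) = 12/V
sqrt((y + 191634) + b(K(q))) = sqrt((-138658 + 191634) + 72) = sqrt(52976 + 72) = sqrt(53048) = 2*sqrt(13262)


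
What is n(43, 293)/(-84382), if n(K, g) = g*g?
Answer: -85849/84382 ≈ -1.0174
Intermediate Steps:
n(K, g) = g²
n(43, 293)/(-84382) = 293²/(-84382) = 85849*(-1/84382) = -85849/84382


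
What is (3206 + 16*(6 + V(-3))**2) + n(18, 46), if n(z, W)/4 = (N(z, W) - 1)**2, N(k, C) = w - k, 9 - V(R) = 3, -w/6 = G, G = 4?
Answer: 12906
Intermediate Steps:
w = -24 (w = -6*4 = -24)
V(R) = 6 (V(R) = 9 - 1*3 = 9 - 3 = 6)
N(k, C) = -24 - k
n(z, W) = 4*(-25 - z)**2 (n(z, W) = 4*((-24 - z) - 1)**2 = 4*(-25 - z)**2)
(3206 + 16*(6 + V(-3))**2) + n(18, 46) = (3206 + 16*(6 + 6)**2) + 4*(25 + 18)**2 = (3206 + 16*12**2) + 4*43**2 = (3206 + 16*144) + 4*1849 = (3206 + 2304) + 7396 = 5510 + 7396 = 12906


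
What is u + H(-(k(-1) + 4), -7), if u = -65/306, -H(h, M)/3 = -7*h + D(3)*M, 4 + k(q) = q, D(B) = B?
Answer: 25639/306 ≈ 83.788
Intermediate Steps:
k(q) = -4 + q
H(h, M) = -9*M + 21*h (H(h, M) = -3*(-7*h + 3*M) = -9*M + 21*h)
u = -65/306 (u = -65*1/306 = -65/306 ≈ -0.21242)
u + H(-(k(-1) + 4), -7) = -65/306 + (-9*(-7) + 21*(-((-4 - 1) + 4))) = -65/306 + (63 + 21*(-(-5 + 4))) = -65/306 + (63 + 21*(-1*(-1))) = -65/306 + (63 + 21*1) = -65/306 + (63 + 21) = -65/306 + 84 = 25639/306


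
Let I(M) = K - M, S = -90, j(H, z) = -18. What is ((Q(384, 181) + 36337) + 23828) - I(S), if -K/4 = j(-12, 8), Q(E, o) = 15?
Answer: 60018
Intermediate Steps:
K = 72 (K = -4*(-18) = 72)
I(M) = 72 - M
((Q(384, 181) + 36337) + 23828) - I(S) = ((15 + 36337) + 23828) - (72 - 1*(-90)) = (36352 + 23828) - (72 + 90) = 60180 - 1*162 = 60180 - 162 = 60018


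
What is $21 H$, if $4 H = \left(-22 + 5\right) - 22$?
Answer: $- \frac{819}{4} \approx -204.75$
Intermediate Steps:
$H = - \frac{39}{4}$ ($H = \frac{\left(-22 + 5\right) - 22}{4} = \frac{-17 - 22}{4} = \frac{1}{4} \left(-39\right) = - \frac{39}{4} \approx -9.75$)
$21 H = 21 \left(- \frac{39}{4}\right) = - \frac{819}{4}$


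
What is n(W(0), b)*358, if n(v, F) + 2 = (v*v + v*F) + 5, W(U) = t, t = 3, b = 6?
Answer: 10740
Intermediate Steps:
W(U) = 3
n(v, F) = 3 + v² + F*v (n(v, F) = -2 + ((v*v + v*F) + 5) = -2 + ((v² + F*v) + 5) = -2 + (5 + v² + F*v) = 3 + v² + F*v)
n(W(0), b)*358 = (3 + 3² + 6*3)*358 = (3 + 9 + 18)*358 = 30*358 = 10740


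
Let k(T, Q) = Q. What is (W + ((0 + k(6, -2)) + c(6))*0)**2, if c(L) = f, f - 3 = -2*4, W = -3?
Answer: 9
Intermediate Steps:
f = -5 (f = 3 - 2*4 = 3 - 8 = -5)
c(L) = -5
(W + ((0 + k(6, -2)) + c(6))*0)**2 = (-3 + ((0 - 2) - 5)*0)**2 = (-3 + (-2 - 5)*0)**2 = (-3 - 7*0)**2 = (-3 + 0)**2 = (-3)**2 = 9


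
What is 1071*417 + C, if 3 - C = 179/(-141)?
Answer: 62972189/141 ≈ 4.4661e+5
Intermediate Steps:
C = 602/141 (C = 3 - 179/(-141) = 3 - 179*(-1)/141 = 3 - 1*(-179/141) = 3 + 179/141 = 602/141 ≈ 4.2695)
1071*417 + C = 1071*417 + 602/141 = 446607 + 602/141 = 62972189/141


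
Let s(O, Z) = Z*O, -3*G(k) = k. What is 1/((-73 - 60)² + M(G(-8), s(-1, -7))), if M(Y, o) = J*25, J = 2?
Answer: 1/17739 ≈ 5.6373e-5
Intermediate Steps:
G(k) = -k/3
s(O, Z) = O*Z
M(Y, o) = 50 (M(Y, o) = 2*25 = 50)
1/((-73 - 60)² + M(G(-8), s(-1, -7))) = 1/((-73 - 60)² + 50) = 1/((-133)² + 50) = 1/(17689 + 50) = 1/17739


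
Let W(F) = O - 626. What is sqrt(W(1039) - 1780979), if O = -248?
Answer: I*sqrt(1781853) ≈ 1334.9*I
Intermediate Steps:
W(F) = -874 (W(F) = -248 - 626 = -874)
sqrt(W(1039) - 1780979) = sqrt(-874 - 1780979) = sqrt(-1781853) = I*sqrt(1781853)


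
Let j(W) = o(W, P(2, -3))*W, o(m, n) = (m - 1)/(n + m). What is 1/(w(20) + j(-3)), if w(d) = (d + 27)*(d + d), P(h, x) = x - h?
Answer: 2/3757 ≈ 0.00053234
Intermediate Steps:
o(m, n) = (-1 + m)/(m + n)
j(W) = W*(-1 + W)/(-5 + W) (j(W) = ((-1 + W)/(W + (-3 - 1*2)))*W = ((-1 + W)/(W + (-3 - 2)))*W = ((-1 + W)/(W - 5))*W = ((-1 + W)/(-5 + W))*W = W*(-1 + W)/(-5 + W))
w(d) = 2*d*(27 + d) (w(d) = (27 + d)*(2*d) = 2*d*(27 + d))
1/(w(20) + j(-3)) = 1/(2*20*(27 + 20) - 3*(-1 - 3)/(-5 - 3)) = 1/(2*20*47 - 3*(-4)/(-8)) = 1/(1880 - 3*(-⅛)*(-4)) = 1/(1880 - 3/2) = 1/(3757/2) = 2/3757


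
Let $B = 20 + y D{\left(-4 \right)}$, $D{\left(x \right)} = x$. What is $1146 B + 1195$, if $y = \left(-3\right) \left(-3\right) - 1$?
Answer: $-12557$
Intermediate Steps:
$y = 8$ ($y = 9 - 1 = 8$)
$B = -12$ ($B = 20 + 8 \left(-4\right) = 20 - 32 = -12$)
$1146 B + 1195 = 1146 \left(-12\right) + 1195 = -13752 + 1195 = -12557$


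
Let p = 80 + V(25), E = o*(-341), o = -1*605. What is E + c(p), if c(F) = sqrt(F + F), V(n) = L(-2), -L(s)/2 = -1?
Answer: 206305 + 2*sqrt(41) ≈ 2.0632e+5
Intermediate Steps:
o = -605
L(s) = 2 (L(s) = -2*(-1) = 2)
V(n) = 2
E = 206305 (E = -605*(-341) = 206305)
p = 82 (p = 80 + 2 = 82)
c(F) = sqrt(2)*sqrt(F) (c(F) = sqrt(2*F) = sqrt(2)*sqrt(F))
E + c(p) = 206305 + sqrt(2)*sqrt(82) = 206305 + 2*sqrt(41)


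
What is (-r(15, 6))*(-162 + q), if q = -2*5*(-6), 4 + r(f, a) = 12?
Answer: 816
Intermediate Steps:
r(f, a) = 8 (r(f, a) = -4 + 12 = 8)
q = 60 (q = -10*(-6) = 60)
(-r(15, 6))*(-162 + q) = (-1*8)*(-162 + 60) = -8*(-102) = 816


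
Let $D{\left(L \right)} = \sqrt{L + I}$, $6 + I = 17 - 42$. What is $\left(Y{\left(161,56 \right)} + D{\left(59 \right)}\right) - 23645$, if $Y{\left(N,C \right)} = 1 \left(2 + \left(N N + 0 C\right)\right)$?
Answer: $2278 + 2 \sqrt{7} \approx 2283.3$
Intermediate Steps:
$I = -31$ ($I = -6 + \left(17 - 42\right) = -6 - 25 = -31$)
$D{\left(L \right)} = \sqrt{-31 + L}$ ($D{\left(L \right)} = \sqrt{L - 31} = \sqrt{-31 + L}$)
$Y{\left(N,C \right)} = 2 + N^{2}$ ($Y{\left(N,C \right)} = 1 \left(2 + \left(N^{2} + 0\right)\right) = 1 \left(2 + N^{2}\right) = 2 + N^{2}$)
$\left(Y{\left(161,56 \right)} + D{\left(59 \right)}\right) - 23645 = \left(\left(2 + 161^{2}\right) + \sqrt{-31 + 59}\right) - 23645 = \left(\left(2 + 25921\right) + \sqrt{28}\right) - 23645 = \left(25923 + 2 \sqrt{7}\right) - 23645 = 2278 + 2 \sqrt{7}$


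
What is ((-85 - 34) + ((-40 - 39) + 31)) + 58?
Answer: -109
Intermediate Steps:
((-85 - 34) + ((-40 - 39) + 31)) + 58 = (-119 + (-79 + 31)) + 58 = (-119 - 48) + 58 = -167 + 58 = -109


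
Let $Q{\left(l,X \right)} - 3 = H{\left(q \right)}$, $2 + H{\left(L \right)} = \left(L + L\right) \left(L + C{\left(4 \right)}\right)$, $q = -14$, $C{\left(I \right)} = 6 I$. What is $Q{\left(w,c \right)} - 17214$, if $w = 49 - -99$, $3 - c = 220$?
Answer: $-17493$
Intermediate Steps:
$c = -217$ ($c = 3 - 220 = -217$)
$w = 148$ ($w = 49 + 99 = 148$)
$H{\left(L \right)} = -2 + 2 L \left(24 + L\right)$ ($H{\left(L \right)} = -2 + \left(L + L\right) \left(L + 6 \cdot 4\right) = -2 + 2 L \left(L + 24\right) = -2 + 2 L \left(24 + L\right)$)
$Q{\left(l,X \right)} = -279$ ($Q{\left(l,X \right)} = 3 + \left(-2 + 2 \left(-14\right)^{2} + 48 \left(-14\right)\right) = 3 - 282 = -279$)
$Q{\left(w,c \right)} - 17214 = -279 - 17214 = -17493$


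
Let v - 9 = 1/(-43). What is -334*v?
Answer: -128924/43 ≈ -2998.2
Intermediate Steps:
v = 386/43 (v = 9 + 1/(-43) = 9 - 1/43 = 386/43 ≈ 8.9767)
-334*v = -334*386/43 = -128924/43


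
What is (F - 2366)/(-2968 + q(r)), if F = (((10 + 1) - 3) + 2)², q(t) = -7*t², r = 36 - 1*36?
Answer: 1133/1484 ≈ 0.76348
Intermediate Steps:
r = 0 (r = 36 - 36 = 0)
F = 100 (F = ((11 - 3) + 2)² = (8 + 2)² = 10² = 100)
(F - 2366)/(-2968 + q(r)) = (100 - 2366)/(-2968 - 7*0²) = -2266/(-2968 - 7*0) = -2266/(-2968 + 0) = -2266/(-2968) = -2266*(-1/2968) = 1133/1484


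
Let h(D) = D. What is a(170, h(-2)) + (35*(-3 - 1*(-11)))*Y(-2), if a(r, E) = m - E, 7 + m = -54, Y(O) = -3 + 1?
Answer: -619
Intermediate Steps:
Y(O) = -2
m = -61 (m = -7 - 54 = -61)
a(r, E) = -61 - E
a(170, h(-2)) + (35*(-3 - 1*(-11)))*Y(-2) = (-61 - 1*(-2)) + (35*(-3 - 1*(-11)))*(-2) = (-61 + 2) + (35*(-3 + 11))*(-2) = -59 + (35*8)*(-2) = -59 + 280*(-2) = -59 - 560 = -619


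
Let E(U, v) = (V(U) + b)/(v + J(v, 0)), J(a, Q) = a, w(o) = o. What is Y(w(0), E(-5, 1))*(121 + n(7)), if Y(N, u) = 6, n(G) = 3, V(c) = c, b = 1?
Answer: 744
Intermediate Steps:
E(U, v) = (1 + U)/(2*v) (E(U, v) = (U + 1)/(v + v) = (1 + U)/((2*v)) = (1 + U)*(1/(2*v)) = (1 + U)/(2*v))
Y(w(0), E(-5, 1))*(121 + n(7)) = 6*(121 + 3) = 6*124 = 744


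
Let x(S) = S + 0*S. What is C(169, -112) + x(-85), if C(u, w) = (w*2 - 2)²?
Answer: 50991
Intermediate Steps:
C(u, w) = (-2 + 2*w)² (C(u, w) = (2*w - 2)² = (-2 + 2*w)²)
x(S) = S (x(S) = S + 0 = S)
C(169, -112) + x(-85) = 4*(-1 - 112)² - 85 = 4*(-113)² - 85 = 4*12769 - 85 = 51076 - 85 = 50991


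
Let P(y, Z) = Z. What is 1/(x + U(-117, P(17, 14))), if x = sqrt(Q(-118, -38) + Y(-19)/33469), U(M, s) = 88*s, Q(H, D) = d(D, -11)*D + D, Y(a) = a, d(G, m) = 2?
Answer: 41233808/50803866941 - I*sqrt(127700467465)/50803866941 ≈ 0.00081163 - 7.034e-6*I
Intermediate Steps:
Q(H, D) = 3*D (Q(H, D) = 2*D + D = 3*D)
x = I*sqrt(127700467465)/33469 (x = sqrt(3*(-38) - 19/33469) = sqrt(-114 - 19*1/33469) = sqrt(-114 - 19/33469) = sqrt(-3815485/33469) = I*sqrt(127700467465)/33469 ≈ 10.677*I)
1/(x + U(-117, P(17, 14))) = 1/(I*sqrt(127700467465)/33469 + 88*14) = 1/(I*sqrt(127700467465)/33469 + 1232) = 1/(1232 + I*sqrt(127700467465)/33469)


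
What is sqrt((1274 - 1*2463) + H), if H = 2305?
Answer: 6*sqrt(31) ≈ 33.407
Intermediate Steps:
sqrt((1274 - 1*2463) + H) = sqrt((1274 - 1*2463) + 2305) = sqrt((1274 - 2463) + 2305) = sqrt(-1189 + 2305) = sqrt(1116) = 6*sqrt(31)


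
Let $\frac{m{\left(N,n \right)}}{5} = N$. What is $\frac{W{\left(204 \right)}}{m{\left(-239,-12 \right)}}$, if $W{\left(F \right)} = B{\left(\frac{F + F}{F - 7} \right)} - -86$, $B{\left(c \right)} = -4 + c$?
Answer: $- \frac{16562}{235415} \approx -0.070352$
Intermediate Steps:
$m{\left(N,n \right)} = 5 N$
$W{\left(F \right)} = 82 + \frac{2 F}{-7 + F}$ ($W{\left(F \right)} = \left(-4 + \frac{F + F}{F - 7}\right) - -86 = \left(-4 + \frac{2 F}{-7 + F}\right) + 86 = 82 + \frac{2 F}{-7 + F}$)
$\frac{W{\left(204 \right)}}{m{\left(-239,-12 \right)}} = \frac{14 \frac{1}{-7 + 204} \left(-41 + 6 \cdot 204\right)}{5 \left(-239\right)} = \frac{14 \cdot \frac{1}{197} \left(-41 + 1224\right)}{-1195} = 14 \cdot \frac{1}{197} \cdot 1183 \left(- \frac{1}{1195}\right) = \frac{16562}{197} \left(- \frac{1}{1195}\right) = - \frac{16562}{235415}$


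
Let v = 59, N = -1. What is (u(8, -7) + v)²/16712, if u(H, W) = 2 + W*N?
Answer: 578/2089 ≈ 0.27669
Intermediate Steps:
u(H, W) = 2 - W (u(H, W) = 2 + W*(-1) = 2 - W)
(u(8, -7) + v)²/16712 = ((2 - 1*(-7)) + 59)²/16712 = ((2 + 7) + 59)²*(1/16712) = (9 + 59)²*(1/16712) = 68²*(1/16712) = 4624*(1/16712) = 578/2089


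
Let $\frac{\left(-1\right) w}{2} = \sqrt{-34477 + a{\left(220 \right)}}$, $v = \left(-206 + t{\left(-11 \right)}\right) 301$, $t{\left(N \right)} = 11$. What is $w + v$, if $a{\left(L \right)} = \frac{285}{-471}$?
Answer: $-58695 - \frac{4 i \sqrt{212459622}}{157} \approx -58695.0 - 371.36 i$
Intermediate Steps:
$a{\left(L \right)} = - \frac{95}{157}$ ($a{\left(L \right)} = 285 \left(- \frac{1}{471}\right) = - \frac{95}{157}$)
$v = -58695$ ($v = \left(-206 + 11\right) 301 = \left(-195\right) 301 = -58695$)
$w = - \frac{4 i \sqrt{212459622}}{157}$ ($w = - 2 \sqrt{-34477 - \frac{95}{157}} = - 2 \sqrt{- \frac{5412984}{157}} = - 2 \frac{2 i \sqrt{212459622}}{157} = - \frac{4 i \sqrt{212459622}}{157} \approx - 371.36 i$)
$w + v = - \frac{4 i \sqrt{212459622}}{157} - 58695 = -58695 - \frac{4 i \sqrt{212459622}}{157}$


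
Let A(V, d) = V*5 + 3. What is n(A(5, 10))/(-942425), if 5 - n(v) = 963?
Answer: 958/942425 ≈ 0.0010165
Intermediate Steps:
A(V, d) = 3 + 5*V (A(V, d) = 5*V + 3 = 3 + 5*V)
n(v) = -958 (n(v) = 5 - 1*963 = 5 - 963 = -958)
n(A(5, 10))/(-942425) = -958/(-942425) = -958*(-1/942425) = 958/942425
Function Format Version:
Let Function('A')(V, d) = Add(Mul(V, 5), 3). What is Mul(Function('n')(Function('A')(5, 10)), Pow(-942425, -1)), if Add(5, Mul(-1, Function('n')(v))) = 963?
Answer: Rational(958, 942425) ≈ 0.0010165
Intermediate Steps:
Function('A')(V, d) = Add(3, Mul(5, V)) (Function('A')(V, d) = Add(Mul(5, V), 3) = Add(3, Mul(5, V)))
Function('n')(v) = -958 (Function('n')(v) = Add(5, Mul(-1, 963)) = Add(5, -963) = -958)
Mul(Function('n')(Function('A')(5, 10)), Pow(-942425, -1)) = Mul(-958, Pow(-942425, -1)) = Mul(-958, Rational(-1, 942425)) = Rational(958, 942425)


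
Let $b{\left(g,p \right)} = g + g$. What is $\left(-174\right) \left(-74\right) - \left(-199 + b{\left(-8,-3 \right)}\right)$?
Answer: $13091$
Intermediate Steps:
$b{\left(g,p \right)} = 2 g$
$\left(-174\right) \left(-74\right) - \left(-199 + b{\left(-8,-3 \right)}\right) = \left(-174\right) \left(-74\right) + \left(199 - 2 \left(-8\right)\right) = 12876 + \left(199 - -16\right) = 12876 + \left(199 + 16\right) = 12876 + 215 = 13091$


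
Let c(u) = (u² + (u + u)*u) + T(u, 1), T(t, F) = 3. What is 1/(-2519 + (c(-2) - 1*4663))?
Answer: -1/7167 ≈ -0.00013953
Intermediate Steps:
c(u) = 3 + 3*u² (c(u) = (u² + (u + u)*u) + 3 = (u² + (2*u)*u) + 3 = (u² + 2*u²) + 3 = 3*u² + 3 = 3 + 3*u²)
1/(-2519 + (c(-2) - 1*4663)) = 1/(-2519 + ((3 + 3*(-2)²) - 1*4663)) = 1/(-2519 + ((3 + 3*4) - 4663)) = 1/(-2519 + ((3 + 12) - 4663)) = 1/(-2519 + (15 - 4663)) = 1/(-2519 - 4648) = 1/(-7167) = -1/7167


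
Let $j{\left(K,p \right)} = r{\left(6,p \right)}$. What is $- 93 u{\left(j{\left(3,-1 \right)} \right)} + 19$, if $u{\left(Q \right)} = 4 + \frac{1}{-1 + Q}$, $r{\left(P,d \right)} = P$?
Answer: $- \frac{1858}{5} \approx -371.6$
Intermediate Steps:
$j{\left(K,p \right)} = 6$
$- 93 u{\left(j{\left(3,-1 \right)} \right)} + 19 = - 93 \frac{-3 + 4 \cdot 6}{-1 + 6} + 19 = - 93 \frac{-3 + 24}{5} + 19 = - 93 \cdot \frac{1}{5} \cdot 21 + 19 = \left(-93\right) \frac{21}{5} + 19 = - \frac{1953}{5} + 19 = - \frac{1858}{5}$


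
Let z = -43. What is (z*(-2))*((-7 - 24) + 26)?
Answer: -430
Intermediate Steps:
(z*(-2))*((-7 - 24) + 26) = (-43*(-2))*((-7 - 24) + 26) = 86*(-31 + 26) = 86*(-5) = -430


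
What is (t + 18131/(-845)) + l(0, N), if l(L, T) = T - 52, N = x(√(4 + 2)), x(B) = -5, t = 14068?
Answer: 11821164/845 ≈ 13990.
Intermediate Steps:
N = -5
l(L, T) = -52 + T
(t + 18131/(-845)) + l(0, N) = (14068 + 18131/(-845)) + (-52 - 5) = (14068 + 18131*(-1/845)) - 57 = (14068 - 18131/845) - 57 = 11869329/845 - 57 = 11821164/845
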